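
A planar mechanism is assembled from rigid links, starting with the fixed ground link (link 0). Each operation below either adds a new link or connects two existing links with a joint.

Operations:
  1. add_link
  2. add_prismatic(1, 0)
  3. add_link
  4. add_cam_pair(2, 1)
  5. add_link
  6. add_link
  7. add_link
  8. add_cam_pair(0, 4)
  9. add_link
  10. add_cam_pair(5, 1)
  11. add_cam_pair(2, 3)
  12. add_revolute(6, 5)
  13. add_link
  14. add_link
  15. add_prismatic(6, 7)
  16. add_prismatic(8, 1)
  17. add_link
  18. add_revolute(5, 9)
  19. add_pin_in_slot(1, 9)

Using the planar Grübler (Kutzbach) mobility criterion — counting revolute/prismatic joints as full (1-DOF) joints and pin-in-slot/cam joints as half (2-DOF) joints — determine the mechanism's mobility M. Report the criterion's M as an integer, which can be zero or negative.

M = 12

(L,J1,J2)=(1,0,0); link0 fixed
link1: (2,0,0)
P 1-0 [J1]: (2,1,0)
link2: (3,1,0)
C 2-1 [J2]: (3,1,1)
link3: (4,1,1)
link4: (5,1,1)
link5: (6,1,1)
C 0-4 [J2]: (6,1,2)
link6: (7,1,2)
C 5-1 [J2]: (7,1,3)
C 2-3 [J2]: (7,1,4)
R 6-5 [J1]: (7,2,4)
link7: (8,2,4)
link8: (9,2,4)
P 6-7 [J1]: (9,3,4)
P 8-1 [J1]: (9,4,4)
link9: (10,4,4)
R 5-9 [J1]: (10,5,4)
PS 1-9 [J2]: (10,5,5)
Grübler: 3·9 − 2·5 − 5 = 12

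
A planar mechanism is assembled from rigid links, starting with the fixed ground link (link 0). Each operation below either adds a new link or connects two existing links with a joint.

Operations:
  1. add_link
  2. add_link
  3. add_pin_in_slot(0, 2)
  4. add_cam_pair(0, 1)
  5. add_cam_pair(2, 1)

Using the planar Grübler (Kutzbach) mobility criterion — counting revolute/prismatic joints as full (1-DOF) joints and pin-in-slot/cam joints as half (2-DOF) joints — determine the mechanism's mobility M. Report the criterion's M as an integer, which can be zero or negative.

ground; <1,0,0>
#1 <2,0,0>
#2 <3,0,0>
PS:0↔2 J2 <3,0,1>
C:0↔1 J2 <3,0,2>
C:2↔1 J2 <3,0,3>
3×2 − 2×0 − 1×3 = 3

M = 3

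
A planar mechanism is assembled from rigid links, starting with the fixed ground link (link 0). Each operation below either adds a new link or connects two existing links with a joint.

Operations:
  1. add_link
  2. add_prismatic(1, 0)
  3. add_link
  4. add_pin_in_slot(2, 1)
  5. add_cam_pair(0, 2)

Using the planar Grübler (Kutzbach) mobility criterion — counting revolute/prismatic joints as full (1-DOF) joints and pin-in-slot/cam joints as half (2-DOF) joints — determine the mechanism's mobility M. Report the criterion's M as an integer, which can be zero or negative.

ground; <1,0,0>
#1 <2,0,0>
P:1↔0 J1 <2,1,0>
#2 <3,1,0>
PS:2↔1 J2 <3,1,1>
C:0↔2 J2 <3,1,2>
3×2 − 2×1 − 1×2 = 2

M = 2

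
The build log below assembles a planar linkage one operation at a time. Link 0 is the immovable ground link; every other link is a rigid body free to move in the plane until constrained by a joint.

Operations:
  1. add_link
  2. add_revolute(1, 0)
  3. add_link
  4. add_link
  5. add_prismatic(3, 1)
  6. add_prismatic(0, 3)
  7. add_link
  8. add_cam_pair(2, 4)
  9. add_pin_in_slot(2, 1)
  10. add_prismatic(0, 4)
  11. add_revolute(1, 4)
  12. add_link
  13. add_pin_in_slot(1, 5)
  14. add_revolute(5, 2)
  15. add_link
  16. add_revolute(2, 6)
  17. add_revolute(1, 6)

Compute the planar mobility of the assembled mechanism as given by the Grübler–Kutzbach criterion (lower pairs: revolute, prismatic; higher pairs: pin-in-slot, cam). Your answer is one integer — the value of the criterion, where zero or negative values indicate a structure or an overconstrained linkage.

M = -1

L=1 J1=0 J2=0
add link → L=2 J1=0 J2=0
R@1,0 dof=1 J1 → L=2 J1=1 J2=0
add link → L=3 J1=1 J2=0
add link → L=4 J1=1 J2=0
P@3,1 dof=1 J1 → L=4 J1=2 J2=0
P@0,3 dof=1 J1 → L=4 J1=3 J2=0
add link → L=5 J1=3 J2=0
C@2,4 dof=2 J2 → L=5 J1=3 J2=1
PS@2,1 dof=2 J2 → L=5 J1=3 J2=2
P@0,4 dof=1 J1 → L=5 J1=4 J2=2
R@1,4 dof=1 J1 → L=5 J1=5 J2=2
add link → L=6 J1=5 J2=2
PS@1,5 dof=2 J2 → L=6 J1=5 J2=3
R@5,2 dof=1 J1 → L=6 J1=6 J2=3
add link → L=7 J1=6 J2=3
R@2,6 dof=1 J1 → L=7 J1=7 J2=3
R@1,6 dof=1 J1 → L=7 J1=8 J2=3
M=3(L−1)−2J1−J2=3·6−2·8−3=-1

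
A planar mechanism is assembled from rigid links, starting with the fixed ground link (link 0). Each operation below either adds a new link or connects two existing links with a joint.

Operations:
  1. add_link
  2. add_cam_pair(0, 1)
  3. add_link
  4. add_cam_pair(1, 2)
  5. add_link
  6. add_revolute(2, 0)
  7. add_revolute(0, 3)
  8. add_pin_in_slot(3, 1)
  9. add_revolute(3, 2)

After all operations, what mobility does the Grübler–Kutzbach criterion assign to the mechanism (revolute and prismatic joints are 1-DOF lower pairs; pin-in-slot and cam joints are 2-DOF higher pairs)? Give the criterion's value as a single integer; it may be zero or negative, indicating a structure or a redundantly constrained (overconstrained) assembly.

M = 0

link 0 = ground. State L|J1|J2 = 1|0|0
+link1  2|0|0
C(0,1) f=2→J2  2|0|1
+link2  3|0|1
C(1,2) f=2→J2  3|0|2
+link3  4|0|2
R(2,0) f=1→J1  4|1|2
R(0,3) f=1→J1  4|2|2
PS(3,1) f=2→J2  4|2|3
R(3,2) f=1→J1  4|3|3
M = 3(4−1)−2·3−3 = 9−6−3 = 0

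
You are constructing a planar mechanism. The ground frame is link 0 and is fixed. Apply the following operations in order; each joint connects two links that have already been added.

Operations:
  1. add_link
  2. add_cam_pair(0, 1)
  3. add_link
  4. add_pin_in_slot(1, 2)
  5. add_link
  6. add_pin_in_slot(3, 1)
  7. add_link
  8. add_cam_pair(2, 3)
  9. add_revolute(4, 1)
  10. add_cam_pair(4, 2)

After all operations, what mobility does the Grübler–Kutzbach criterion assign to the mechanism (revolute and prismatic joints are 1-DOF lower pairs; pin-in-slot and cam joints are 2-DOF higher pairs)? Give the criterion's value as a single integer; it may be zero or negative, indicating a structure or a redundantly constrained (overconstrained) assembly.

M = 5

(L,J1,J2)=(1,0,0); link0 fixed
link1: (2,0,0)
C 0-1 [J2]: (2,0,1)
link2: (3,0,1)
PS 1-2 [J2]: (3,0,2)
link3: (4,0,2)
PS 3-1 [J2]: (4,0,3)
link4: (5,0,3)
C 2-3 [J2]: (5,0,4)
R 4-1 [J1]: (5,1,4)
C 4-2 [J2]: (5,1,5)
Grübler: 3·4 − 2·1 − 5 = 5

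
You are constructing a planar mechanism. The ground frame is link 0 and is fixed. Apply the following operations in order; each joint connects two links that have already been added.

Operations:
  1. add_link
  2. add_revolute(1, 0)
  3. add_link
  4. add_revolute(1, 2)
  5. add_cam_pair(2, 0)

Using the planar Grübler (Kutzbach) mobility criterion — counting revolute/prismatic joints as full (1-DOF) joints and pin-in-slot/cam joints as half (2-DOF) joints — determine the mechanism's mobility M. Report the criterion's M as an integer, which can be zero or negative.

(L,J1,J2)=(1,0,0); link0 fixed
link1: (2,0,0)
R 1-0 [J1]: (2,1,0)
link2: (3,1,0)
R 1-2 [J1]: (3,2,0)
C 2-0 [J2]: (3,2,1)
Grübler: 3·2 − 2·2 − 1 = 1

M = 1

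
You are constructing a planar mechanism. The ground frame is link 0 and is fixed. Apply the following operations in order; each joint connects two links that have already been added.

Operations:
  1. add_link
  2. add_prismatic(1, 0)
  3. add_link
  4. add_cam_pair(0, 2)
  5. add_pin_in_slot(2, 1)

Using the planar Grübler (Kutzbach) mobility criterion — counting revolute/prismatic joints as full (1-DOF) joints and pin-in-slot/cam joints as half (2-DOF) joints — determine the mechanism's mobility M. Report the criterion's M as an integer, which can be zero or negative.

M = 2

[1;0;0] (link 0 is ground)
L+ [2;0;0]
P(1,0)∈J1 [2;1;0]
L+ [3;1;0]
C(0,2)∈J2 [3;1;1]
PS(2,1)∈J2 [3;1;2]
mobility = 6 − 2 − 2 = 2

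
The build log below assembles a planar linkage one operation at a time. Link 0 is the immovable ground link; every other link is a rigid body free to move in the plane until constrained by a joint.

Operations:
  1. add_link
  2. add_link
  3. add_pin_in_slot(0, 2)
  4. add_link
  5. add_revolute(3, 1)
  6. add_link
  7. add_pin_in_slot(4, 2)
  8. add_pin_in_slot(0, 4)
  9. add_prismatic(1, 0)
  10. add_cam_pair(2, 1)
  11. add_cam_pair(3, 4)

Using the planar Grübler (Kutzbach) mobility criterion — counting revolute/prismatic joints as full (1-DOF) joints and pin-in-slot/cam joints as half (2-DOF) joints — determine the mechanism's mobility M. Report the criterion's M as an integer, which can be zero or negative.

M = 3

(L,J1,J2)=(1,0,0); link0 fixed
link1: (2,0,0)
link2: (3,0,0)
PS 0-2 [J2]: (3,0,1)
link3: (4,0,1)
R 3-1 [J1]: (4,1,1)
link4: (5,1,1)
PS 4-2 [J2]: (5,1,2)
PS 0-4 [J2]: (5,1,3)
P 1-0 [J1]: (5,2,3)
C 2-1 [J2]: (5,2,4)
C 3-4 [J2]: (5,2,5)
Grübler: 3·4 − 2·2 − 5 = 3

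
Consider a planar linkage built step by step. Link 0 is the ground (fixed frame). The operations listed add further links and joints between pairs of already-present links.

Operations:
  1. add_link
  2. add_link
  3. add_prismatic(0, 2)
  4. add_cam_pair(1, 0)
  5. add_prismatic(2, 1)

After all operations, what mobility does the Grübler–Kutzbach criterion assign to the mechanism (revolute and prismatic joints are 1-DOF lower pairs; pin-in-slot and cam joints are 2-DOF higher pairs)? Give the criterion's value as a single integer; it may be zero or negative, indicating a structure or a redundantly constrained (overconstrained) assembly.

ground; <1,0,0>
#1 <2,0,0>
#2 <3,0,0>
P:0↔2 J1 <3,1,0>
C:1↔0 J2 <3,1,1>
P:2↔1 J1 <3,2,1>
3×2 − 2×2 − 1×1 = 1

M = 1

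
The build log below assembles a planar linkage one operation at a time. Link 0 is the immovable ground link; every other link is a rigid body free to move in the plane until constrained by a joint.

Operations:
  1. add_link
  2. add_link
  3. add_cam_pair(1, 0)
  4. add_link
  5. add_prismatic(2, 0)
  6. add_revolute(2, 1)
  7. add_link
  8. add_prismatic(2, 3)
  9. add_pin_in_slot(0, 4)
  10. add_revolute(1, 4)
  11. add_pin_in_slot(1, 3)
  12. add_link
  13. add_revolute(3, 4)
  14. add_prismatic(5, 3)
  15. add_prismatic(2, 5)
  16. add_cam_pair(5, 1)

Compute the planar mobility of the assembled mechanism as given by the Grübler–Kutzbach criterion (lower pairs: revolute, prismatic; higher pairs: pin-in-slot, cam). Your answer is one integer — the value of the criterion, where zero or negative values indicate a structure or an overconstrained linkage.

link 0 = ground. State L|J1|J2 = 1|0|0
+link1  2|0|0
+link2  3|0|0
C(1,0) f=2→J2  3|0|1
+link3  4|0|1
P(2,0) f=1→J1  4|1|1
R(2,1) f=1→J1  4|2|1
+link4  5|2|1
P(2,3) f=1→J1  5|3|1
PS(0,4) f=2→J2  5|3|2
R(1,4) f=1→J1  5|4|2
PS(1,3) f=2→J2  5|4|3
+link5  6|4|3
R(3,4) f=1→J1  6|5|3
P(5,3) f=1→J1  6|6|3
P(2,5) f=1→J1  6|7|3
C(5,1) f=2→J2  6|7|4
M = 3(6−1)−2·7−4 = 15−14−4 = -3

M = -3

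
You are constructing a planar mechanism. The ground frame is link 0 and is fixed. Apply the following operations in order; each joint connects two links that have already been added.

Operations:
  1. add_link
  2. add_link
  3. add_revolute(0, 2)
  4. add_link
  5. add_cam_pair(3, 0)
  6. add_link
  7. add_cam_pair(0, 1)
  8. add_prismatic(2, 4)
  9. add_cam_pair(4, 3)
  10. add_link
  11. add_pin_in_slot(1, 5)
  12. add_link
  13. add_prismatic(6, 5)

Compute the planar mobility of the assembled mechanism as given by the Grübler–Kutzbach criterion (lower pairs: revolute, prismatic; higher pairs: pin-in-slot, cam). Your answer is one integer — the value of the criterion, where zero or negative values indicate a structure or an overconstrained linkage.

L=1 J1=0 J2=0
add link → L=2 J1=0 J2=0
add link → L=3 J1=0 J2=0
R@0,2 dof=1 J1 → L=3 J1=1 J2=0
add link → L=4 J1=1 J2=0
C@3,0 dof=2 J2 → L=4 J1=1 J2=1
add link → L=5 J1=1 J2=1
C@0,1 dof=2 J2 → L=5 J1=1 J2=2
P@2,4 dof=1 J1 → L=5 J1=2 J2=2
C@4,3 dof=2 J2 → L=5 J1=2 J2=3
add link → L=6 J1=2 J2=3
PS@1,5 dof=2 J2 → L=6 J1=2 J2=4
add link → L=7 J1=2 J2=4
P@6,5 dof=1 J1 → L=7 J1=3 J2=4
M=3(L−1)−2J1−J2=3·6−2·3−4=8

M = 8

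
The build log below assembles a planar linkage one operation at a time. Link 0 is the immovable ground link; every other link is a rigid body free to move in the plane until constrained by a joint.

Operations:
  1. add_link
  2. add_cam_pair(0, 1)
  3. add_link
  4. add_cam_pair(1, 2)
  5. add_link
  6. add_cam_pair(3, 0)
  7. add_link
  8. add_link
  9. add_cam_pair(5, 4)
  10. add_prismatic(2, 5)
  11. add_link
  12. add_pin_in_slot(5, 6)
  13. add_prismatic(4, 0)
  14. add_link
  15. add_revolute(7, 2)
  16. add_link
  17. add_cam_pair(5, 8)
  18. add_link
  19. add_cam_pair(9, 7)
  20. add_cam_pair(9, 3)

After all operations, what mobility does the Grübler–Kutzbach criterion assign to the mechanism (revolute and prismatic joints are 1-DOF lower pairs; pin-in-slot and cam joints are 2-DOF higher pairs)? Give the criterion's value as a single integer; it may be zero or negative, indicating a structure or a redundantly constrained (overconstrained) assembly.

M = 13

ground; <1,0,0>
#1 <2,0,0>
C:0↔1 J2 <2,0,1>
#2 <3,0,1>
C:1↔2 J2 <3,0,2>
#3 <4,0,2>
C:3↔0 J2 <4,0,3>
#4 <5,0,3>
#5 <6,0,3>
C:5↔4 J2 <6,0,4>
P:2↔5 J1 <6,1,4>
#6 <7,1,4>
PS:5↔6 J2 <7,1,5>
P:4↔0 J1 <7,2,5>
#7 <8,2,5>
R:7↔2 J1 <8,3,5>
#8 <9,3,5>
C:5↔8 J2 <9,3,6>
#9 <10,3,6>
C:9↔7 J2 <10,3,7>
C:9↔3 J2 <10,3,8>
3×9 − 2×3 − 1×8 = 13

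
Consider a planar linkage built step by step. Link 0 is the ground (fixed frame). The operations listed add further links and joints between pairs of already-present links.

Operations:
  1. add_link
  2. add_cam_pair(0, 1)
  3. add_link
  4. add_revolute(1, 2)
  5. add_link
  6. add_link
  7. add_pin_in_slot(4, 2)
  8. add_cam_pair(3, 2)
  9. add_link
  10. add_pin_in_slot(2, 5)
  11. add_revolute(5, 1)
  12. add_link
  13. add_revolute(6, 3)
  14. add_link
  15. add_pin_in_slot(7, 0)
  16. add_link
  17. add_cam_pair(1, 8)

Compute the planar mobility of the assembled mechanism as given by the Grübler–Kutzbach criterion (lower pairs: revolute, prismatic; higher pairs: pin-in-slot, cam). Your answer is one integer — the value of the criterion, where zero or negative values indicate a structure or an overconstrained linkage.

link 0 = ground. State L|J1|J2 = 1|0|0
+link1  2|0|0
C(0,1) f=2→J2  2|0|1
+link2  3|0|1
R(1,2) f=1→J1  3|1|1
+link3  4|1|1
+link4  5|1|1
PS(4,2) f=2→J2  5|1|2
C(3,2) f=2→J2  5|1|3
+link5  6|1|3
PS(2,5) f=2→J2  6|1|4
R(5,1) f=1→J1  6|2|4
+link6  7|2|4
R(6,3) f=1→J1  7|3|4
+link7  8|3|4
PS(7,0) f=2→J2  8|3|5
+link8  9|3|5
C(1,8) f=2→J2  9|3|6
M = 3(9−1)−2·3−6 = 24−6−6 = 12

M = 12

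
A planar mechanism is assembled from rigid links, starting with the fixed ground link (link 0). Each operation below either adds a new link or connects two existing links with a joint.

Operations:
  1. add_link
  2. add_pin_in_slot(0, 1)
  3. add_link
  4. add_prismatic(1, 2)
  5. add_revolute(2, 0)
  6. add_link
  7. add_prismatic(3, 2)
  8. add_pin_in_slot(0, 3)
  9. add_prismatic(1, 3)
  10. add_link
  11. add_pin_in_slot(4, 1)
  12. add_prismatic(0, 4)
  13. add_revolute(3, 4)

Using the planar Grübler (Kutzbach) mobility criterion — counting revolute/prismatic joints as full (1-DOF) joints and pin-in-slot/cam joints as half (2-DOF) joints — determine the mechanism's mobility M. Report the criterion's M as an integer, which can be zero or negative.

M = -3

link 0 = ground. State L|J1|J2 = 1|0|0
+link1  2|0|0
PS(0,1) f=2→J2  2|0|1
+link2  3|0|1
P(1,2) f=1→J1  3|1|1
R(2,0) f=1→J1  3|2|1
+link3  4|2|1
P(3,2) f=1→J1  4|3|1
PS(0,3) f=2→J2  4|3|2
P(1,3) f=1→J1  4|4|2
+link4  5|4|2
PS(4,1) f=2→J2  5|4|3
P(0,4) f=1→J1  5|5|3
R(3,4) f=1→J1  5|6|3
M = 3(5−1)−2·6−3 = 12−12−3 = -3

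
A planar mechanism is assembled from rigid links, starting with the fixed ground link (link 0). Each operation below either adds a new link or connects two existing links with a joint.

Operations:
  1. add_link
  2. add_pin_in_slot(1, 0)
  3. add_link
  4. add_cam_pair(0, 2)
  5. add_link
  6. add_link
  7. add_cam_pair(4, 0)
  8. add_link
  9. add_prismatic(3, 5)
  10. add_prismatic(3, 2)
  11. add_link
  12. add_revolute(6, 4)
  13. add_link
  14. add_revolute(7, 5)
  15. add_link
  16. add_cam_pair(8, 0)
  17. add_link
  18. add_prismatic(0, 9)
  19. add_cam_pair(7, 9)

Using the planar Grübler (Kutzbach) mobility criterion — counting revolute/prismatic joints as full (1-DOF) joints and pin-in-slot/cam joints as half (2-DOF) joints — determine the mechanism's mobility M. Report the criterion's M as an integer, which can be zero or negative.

M = 12

(L,J1,J2)=(1,0,0); link0 fixed
link1: (2,0,0)
PS 1-0 [J2]: (2,0,1)
link2: (3,0,1)
C 0-2 [J2]: (3,0,2)
link3: (4,0,2)
link4: (5,0,2)
C 4-0 [J2]: (5,0,3)
link5: (6,0,3)
P 3-5 [J1]: (6,1,3)
P 3-2 [J1]: (6,2,3)
link6: (7,2,3)
R 6-4 [J1]: (7,3,3)
link7: (8,3,3)
R 7-5 [J1]: (8,4,3)
link8: (9,4,3)
C 8-0 [J2]: (9,4,4)
link9: (10,4,4)
P 0-9 [J1]: (10,5,4)
C 7-9 [J2]: (10,5,5)
Grübler: 3·9 − 2·5 − 5 = 12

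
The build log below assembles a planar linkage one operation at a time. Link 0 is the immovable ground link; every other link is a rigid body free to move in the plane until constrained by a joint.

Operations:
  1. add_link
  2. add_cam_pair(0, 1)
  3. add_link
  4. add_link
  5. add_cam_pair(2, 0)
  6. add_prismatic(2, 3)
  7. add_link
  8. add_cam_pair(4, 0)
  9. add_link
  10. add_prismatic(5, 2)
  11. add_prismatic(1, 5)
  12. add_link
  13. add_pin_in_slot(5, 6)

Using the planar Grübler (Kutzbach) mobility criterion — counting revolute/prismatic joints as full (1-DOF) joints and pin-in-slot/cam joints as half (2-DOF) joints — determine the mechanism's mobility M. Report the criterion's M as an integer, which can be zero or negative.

M = 8

link 0 = ground. State L|J1|J2 = 1|0|0
+link1  2|0|0
C(0,1) f=2→J2  2|0|1
+link2  3|0|1
+link3  4|0|1
C(2,0) f=2→J2  4|0|2
P(2,3) f=1→J1  4|1|2
+link4  5|1|2
C(4,0) f=2→J2  5|1|3
+link5  6|1|3
P(5,2) f=1→J1  6|2|3
P(1,5) f=1→J1  6|3|3
+link6  7|3|3
PS(5,6) f=2→J2  7|3|4
M = 3(7−1)−2·3−4 = 18−6−4 = 8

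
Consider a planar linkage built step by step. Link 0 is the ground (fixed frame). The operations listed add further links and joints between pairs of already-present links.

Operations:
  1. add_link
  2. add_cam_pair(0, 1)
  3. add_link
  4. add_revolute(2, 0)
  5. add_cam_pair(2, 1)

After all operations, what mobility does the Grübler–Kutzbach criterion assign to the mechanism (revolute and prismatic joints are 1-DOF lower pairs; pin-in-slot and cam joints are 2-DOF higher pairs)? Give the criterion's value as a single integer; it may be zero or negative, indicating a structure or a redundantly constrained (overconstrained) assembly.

L=1 J1=0 J2=0
add link → L=2 J1=0 J2=0
C@0,1 dof=2 J2 → L=2 J1=0 J2=1
add link → L=3 J1=0 J2=1
R@2,0 dof=1 J1 → L=3 J1=1 J2=1
C@2,1 dof=2 J2 → L=3 J1=1 J2=2
M=3(L−1)−2J1−J2=3·2−2·1−2=2

M = 2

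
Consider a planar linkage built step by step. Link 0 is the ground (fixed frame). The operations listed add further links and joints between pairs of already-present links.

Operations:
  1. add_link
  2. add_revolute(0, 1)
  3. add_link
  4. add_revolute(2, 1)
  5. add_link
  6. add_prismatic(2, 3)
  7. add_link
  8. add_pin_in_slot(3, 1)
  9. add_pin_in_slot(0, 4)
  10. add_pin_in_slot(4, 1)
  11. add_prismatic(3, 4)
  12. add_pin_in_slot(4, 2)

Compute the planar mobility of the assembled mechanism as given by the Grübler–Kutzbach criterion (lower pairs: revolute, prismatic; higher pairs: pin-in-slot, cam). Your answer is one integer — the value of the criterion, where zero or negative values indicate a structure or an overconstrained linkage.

ground; <1,0,0>
#1 <2,0,0>
R:0↔1 J1 <2,1,0>
#2 <3,1,0>
R:2↔1 J1 <3,2,0>
#3 <4,2,0>
P:2↔3 J1 <4,3,0>
#4 <5,3,0>
PS:3↔1 J2 <5,3,1>
PS:0↔4 J2 <5,3,2>
PS:4↔1 J2 <5,3,3>
P:3↔4 J1 <5,4,3>
PS:4↔2 J2 <5,4,4>
3×4 − 2×4 − 1×4 = 0

M = 0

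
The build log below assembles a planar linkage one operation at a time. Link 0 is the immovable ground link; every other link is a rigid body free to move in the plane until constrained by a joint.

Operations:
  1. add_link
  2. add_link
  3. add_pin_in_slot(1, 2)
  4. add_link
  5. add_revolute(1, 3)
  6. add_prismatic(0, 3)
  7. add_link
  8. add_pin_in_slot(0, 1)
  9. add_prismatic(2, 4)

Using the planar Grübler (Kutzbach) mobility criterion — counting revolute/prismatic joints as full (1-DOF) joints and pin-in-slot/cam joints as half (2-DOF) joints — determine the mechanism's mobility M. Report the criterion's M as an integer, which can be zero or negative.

M = 4

(L,J1,J2)=(1,0,0); link0 fixed
link1: (2,0,0)
link2: (3,0,0)
PS 1-2 [J2]: (3,0,1)
link3: (4,0,1)
R 1-3 [J1]: (4,1,1)
P 0-3 [J1]: (4,2,1)
link4: (5,2,1)
PS 0-1 [J2]: (5,2,2)
P 2-4 [J1]: (5,3,2)
Grübler: 3·4 − 2·3 − 2 = 4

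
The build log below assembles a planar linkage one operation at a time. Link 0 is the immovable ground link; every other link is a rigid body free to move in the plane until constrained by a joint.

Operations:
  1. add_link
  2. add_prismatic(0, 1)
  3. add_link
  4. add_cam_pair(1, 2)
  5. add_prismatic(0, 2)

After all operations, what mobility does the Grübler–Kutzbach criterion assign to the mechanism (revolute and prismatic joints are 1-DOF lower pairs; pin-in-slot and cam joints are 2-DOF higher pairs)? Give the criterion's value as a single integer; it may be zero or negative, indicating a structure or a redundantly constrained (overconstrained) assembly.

M = 1

[1;0;0] (link 0 is ground)
L+ [2;0;0]
P(0,1)∈J1 [2;1;0]
L+ [3;1;0]
C(1,2)∈J2 [3;1;1]
P(0,2)∈J1 [3;2;1]
mobility = 6 − 4 − 1 = 1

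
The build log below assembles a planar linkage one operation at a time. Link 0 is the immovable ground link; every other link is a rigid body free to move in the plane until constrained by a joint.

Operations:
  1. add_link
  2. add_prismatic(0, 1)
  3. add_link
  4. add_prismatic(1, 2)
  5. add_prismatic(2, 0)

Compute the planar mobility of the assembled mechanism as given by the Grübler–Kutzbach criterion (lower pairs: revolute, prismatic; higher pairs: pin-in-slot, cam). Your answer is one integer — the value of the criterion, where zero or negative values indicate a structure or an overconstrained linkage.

M = 0

link 0 = ground. State L|J1|J2 = 1|0|0
+link1  2|0|0
P(0,1) f=1→J1  2|1|0
+link2  3|1|0
P(1,2) f=1→J1  3|2|0
P(2,0) f=1→J1  3|3|0
M = 3(3−1)−2·3−0 = 6−6−0 = 0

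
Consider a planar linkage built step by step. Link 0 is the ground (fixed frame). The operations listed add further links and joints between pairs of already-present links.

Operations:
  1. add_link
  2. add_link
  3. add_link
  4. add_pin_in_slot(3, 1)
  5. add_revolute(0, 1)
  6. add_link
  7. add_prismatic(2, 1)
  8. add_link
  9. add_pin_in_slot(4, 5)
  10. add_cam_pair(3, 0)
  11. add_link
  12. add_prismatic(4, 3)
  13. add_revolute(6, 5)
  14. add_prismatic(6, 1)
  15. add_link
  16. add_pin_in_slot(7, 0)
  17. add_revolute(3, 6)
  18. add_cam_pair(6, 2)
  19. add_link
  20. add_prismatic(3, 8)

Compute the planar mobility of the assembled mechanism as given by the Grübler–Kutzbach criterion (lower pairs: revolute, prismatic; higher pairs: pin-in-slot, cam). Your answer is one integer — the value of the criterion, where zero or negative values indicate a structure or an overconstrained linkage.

M = 5

[1;0;0] (link 0 is ground)
L+ [2;0;0]
L+ [3;0;0]
L+ [4;0;0]
PS(3,1)∈J2 [4;0;1]
R(0,1)∈J1 [4;1;1]
L+ [5;1;1]
P(2,1)∈J1 [5;2;1]
L+ [6;2;1]
PS(4,5)∈J2 [6;2;2]
C(3,0)∈J2 [6;2;3]
L+ [7;2;3]
P(4,3)∈J1 [7;3;3]
R(6,5)∈J1 [7;4;3]
P(6,1)∈J1 [7;5;3]
L+ [8;5;3]
PS(7,0)∈J2 [8;5;4]
R(3,6)∈J1 [8;6;4]
C(6,2)∈J2 [8;6;5]
L+ [9;6;5]
P(3,8)∈J1 [9;7;5]
mobility = 24 − 14 − 5 = 5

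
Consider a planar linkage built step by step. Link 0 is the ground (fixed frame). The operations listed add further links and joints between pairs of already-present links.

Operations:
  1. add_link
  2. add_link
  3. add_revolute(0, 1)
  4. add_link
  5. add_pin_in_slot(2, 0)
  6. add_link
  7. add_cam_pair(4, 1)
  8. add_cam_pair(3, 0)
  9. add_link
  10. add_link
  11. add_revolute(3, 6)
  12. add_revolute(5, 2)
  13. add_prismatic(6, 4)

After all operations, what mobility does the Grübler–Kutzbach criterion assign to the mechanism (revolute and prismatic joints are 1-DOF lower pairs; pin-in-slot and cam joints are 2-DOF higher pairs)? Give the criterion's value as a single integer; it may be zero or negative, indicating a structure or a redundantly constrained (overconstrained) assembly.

M = 7

L=1 J1=0 J2=0
add link → L=2 J1=0 J2=0
add link → L=3 J1=0 J2=0
R@0,1 dof=1 J1 → L=3 J1=1 J2=0
add link → L=4 J1=1 J2=0
PS@2,0 dof=2 J2 → L=4 J1=1 J2=1
add link → L=5 J1=1 J2=1
C@4,1 dof=2 J2 → L=5 J1=1 J2=2
C@3,0 dof=2 J2 → L=5 J1=1 J2=3
add link → L=6 J1=1 J2=3
add link → L=7 J1=1 J2=3
R@3,6 dof=1 J1 → L=7 J1=2 J2=3
R@5,2 dof=1 J1 → L=7 J1=3 J2=3
P@6,4 dof=1 J1 → L=7 J1=4 J2=3
M=3(L−1)−2J1−J2=3·6−2·4−3=7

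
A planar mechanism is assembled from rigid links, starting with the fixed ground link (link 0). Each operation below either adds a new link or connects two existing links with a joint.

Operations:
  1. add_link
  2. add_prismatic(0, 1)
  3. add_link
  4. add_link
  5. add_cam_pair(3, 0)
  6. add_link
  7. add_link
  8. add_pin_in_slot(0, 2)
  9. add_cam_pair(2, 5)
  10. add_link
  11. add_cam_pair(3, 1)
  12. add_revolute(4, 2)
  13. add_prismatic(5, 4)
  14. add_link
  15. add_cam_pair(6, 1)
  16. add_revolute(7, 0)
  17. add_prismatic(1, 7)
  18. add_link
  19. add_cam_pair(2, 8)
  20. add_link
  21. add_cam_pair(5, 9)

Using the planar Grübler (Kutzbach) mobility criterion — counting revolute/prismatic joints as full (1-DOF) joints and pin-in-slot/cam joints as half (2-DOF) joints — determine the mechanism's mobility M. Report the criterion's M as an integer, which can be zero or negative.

M = 10

link 0 = ground. State L|J1|J2 = 1|0|0
+link1  2|0|0
P(0,1) f=1→J1  2|1|0
+link2  3|1|0
+link3  4|1|0
C(3,0) f=2→J2  4|1|1
+link4  5|1|1
+link5  6|1|1
PS(0,2) f=2→J2  6|1|2
C(2,5) f=2→J2  6|1|3
+link6  7|1|3
C(3,1) f=2→J2  7|1|4
R(4,2) f=1→J1  7|2|4
P(5,4) f=1→J1  7|3|4
+link7  8|3|4
C(6,1) f=2→J2  8|3|5
R(7,0) f=1→J1  8|4|5
P(1,7) f=1→J1  8|5|5
+link8  9|5|5
C(2,8) f=2→J2  9|5|6
+link9  10|5|6
C(5,9) f=2→J2  10|5|7
M = 3(10−1)−2·5−7 = 27−10−7 = 10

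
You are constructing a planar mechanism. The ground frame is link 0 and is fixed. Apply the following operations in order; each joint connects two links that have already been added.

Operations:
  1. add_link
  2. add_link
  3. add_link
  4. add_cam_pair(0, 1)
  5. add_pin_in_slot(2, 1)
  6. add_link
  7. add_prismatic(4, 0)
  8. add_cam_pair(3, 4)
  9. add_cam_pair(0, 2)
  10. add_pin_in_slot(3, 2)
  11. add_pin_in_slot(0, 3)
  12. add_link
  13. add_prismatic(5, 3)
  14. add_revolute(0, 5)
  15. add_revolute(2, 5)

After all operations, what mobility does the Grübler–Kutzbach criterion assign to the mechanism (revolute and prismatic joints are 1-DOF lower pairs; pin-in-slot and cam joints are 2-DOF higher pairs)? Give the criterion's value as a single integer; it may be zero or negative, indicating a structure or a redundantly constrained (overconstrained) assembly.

[1;0;0] (link 0 is ground)
L+ [2;0;0]
L+ [3;0;0]
L+ [4;0;0]
C(0,1)∈J2 [4;0;1]
PS(2,1)∈J2 [4;0;2]
L+ [5;0;2]
P(4,0)∈J1 [5;1;2]
C(3,4)∈J2 [5;1;3]
C(0,2)∈J2 [5;1;4]
PS(3,2)∈J2 [5;1;5]
PS(0,3)∈J2 [5;1;6]
L+ [6;1;6]
P(5,3)∈J1 [6;2;6]
R(0,5)∈J1 [6;3;6]
R(2,5)∈J1 [6;4;6]
mobility = 15 − 8 − 6 = 1

M = 1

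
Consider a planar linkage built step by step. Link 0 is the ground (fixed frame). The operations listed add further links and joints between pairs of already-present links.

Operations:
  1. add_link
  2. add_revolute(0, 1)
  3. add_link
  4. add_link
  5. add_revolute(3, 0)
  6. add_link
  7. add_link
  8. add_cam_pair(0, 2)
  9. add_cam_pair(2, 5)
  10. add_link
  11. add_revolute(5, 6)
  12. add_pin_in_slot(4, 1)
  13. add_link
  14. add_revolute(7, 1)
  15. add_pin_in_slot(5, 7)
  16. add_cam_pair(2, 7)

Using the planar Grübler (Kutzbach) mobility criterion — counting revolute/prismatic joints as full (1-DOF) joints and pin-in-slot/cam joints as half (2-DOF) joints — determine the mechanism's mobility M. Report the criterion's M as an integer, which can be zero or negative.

link 0 = ground. State L|J1|J2 = 1|0|0
+link1  2|0|0
R(0,1) f=1→J1  2|1|0
+link2  3|1|0
+link3  4|1|0
R(3,0) f=1→J1  4|2|0
+link4  5|2|0
+link5  6|2|0
C(0,2) f=2→J2  6|2|1
C(2,5) f=2→J2  6|2|2
+link6  7|2|2
R(5,6) f=1→J1  7|3|2
PS(4,1) f=2→J2  7|3|3
+link7  8|3|3
R(7,1) f=1→J1  8|4|3
PS(5,7) f=2→J2  8|4|4
C(2,7) f=2→J2  8|4|5
M = 3(8−1)−2·4−5 = 21−8−5 = 8

M = 8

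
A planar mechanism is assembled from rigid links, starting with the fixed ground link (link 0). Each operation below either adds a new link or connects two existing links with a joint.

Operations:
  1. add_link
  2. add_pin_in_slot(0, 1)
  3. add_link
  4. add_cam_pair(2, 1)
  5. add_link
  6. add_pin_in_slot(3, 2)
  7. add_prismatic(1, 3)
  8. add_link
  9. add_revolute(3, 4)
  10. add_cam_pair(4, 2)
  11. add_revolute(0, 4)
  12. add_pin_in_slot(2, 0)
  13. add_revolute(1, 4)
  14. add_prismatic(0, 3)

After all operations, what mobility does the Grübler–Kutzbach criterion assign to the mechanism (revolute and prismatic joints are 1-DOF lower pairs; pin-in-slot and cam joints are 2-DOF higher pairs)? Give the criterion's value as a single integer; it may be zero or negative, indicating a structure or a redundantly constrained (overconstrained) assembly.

[1;0;0] (link 0 is ground)
L+ [2;0;0]
PS(0,1)∈J2 [2;0;1]
L+ [3;0;1]
C(2,1)∈J2 [3;0;2]
L+ [4;0;2]
PS(3,2)∈J2 [4;0;3]
P(1,3)∈J1 [4;1;3]
L+ [5;1;3]
R(3,4)∈J1 [5;2;3]
C(4,2)∈J2 [5;2;4]
R(0,4)∈J1 [5;3;4]
PS(2,0)∈J2 [5;3;5]
R(1,4)∈J1 [5;4;5]
P(0,3)∈J1 [5;5;5]
mobility = 12 − 10 − 5 = -3

M = -3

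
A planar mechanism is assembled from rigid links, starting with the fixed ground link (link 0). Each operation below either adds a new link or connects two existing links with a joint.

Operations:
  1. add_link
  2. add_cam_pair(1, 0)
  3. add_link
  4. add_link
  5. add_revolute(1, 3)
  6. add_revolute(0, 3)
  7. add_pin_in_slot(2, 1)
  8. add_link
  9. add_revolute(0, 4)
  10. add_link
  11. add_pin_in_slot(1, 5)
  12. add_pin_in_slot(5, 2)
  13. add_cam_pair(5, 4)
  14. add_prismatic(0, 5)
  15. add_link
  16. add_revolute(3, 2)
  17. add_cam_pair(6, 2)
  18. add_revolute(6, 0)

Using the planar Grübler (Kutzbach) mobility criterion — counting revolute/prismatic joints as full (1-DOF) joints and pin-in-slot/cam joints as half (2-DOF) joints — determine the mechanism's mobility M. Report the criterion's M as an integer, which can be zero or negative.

L=1 J1=0 J2=0
add link → L=2 J1=0 J2=0
C@1,0 dof=2 J2 → L=2 J1=0 J2=1
add link → L=3 J1=0 J2=1
add link → L=4 J1=0 J2=1
R@1,3 dof=1 J1 → L=4 J1=1 J2=1
R@0,3 dof=1 J1 → L=4 J1=2 J2=1
PS@2,1 dof=2 J2 → L=4 J1=2 J2=2
add link → L=5 J1=2 J2=2
R@0,4 dof=1 J1 → L=5 J1=3 J2=2
add link → L=6 J1=3 J2=2
PS@1,5 dof=2 J2 → L=6 J1=3 J2=3
PS@5,2 dof=2 J2 → L=6 J1=3 J2=4
C@5,4 dof=2 J2 → L=6 J1=3 J2=5
P@0,5 dof=1 J1 → L=6 J1=4 J2=5
add link → L=7 J1=4 J2=5
R@3,2 dof=1 J1 → L=7 J1=5 J2=5
C@6,2 dof=2 J2 → L=7 J1=5 J2=6
R@6,0 dof=1 J1 → L=7 J1=6 J2=6
M=3(L−1)−2J1−J2=3·6−2·6−6=0

M = 0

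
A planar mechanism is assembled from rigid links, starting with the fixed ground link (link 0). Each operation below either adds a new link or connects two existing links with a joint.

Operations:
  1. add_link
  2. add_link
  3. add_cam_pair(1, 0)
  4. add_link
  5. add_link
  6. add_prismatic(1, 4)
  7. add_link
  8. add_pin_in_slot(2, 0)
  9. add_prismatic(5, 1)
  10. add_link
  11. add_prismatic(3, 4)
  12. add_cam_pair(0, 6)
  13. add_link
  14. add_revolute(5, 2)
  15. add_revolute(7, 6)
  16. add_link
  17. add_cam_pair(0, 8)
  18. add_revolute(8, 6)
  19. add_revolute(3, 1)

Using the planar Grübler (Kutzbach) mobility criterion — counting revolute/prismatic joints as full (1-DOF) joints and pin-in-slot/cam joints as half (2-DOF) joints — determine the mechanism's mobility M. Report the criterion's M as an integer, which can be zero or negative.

link 0 = ground. State L|J1|J2 = 1|0|0
+link1  2|0|0
+link2  3|0|0
C(1,0) f=2→J2  3|0|1
+link3  4|0|1
+link4  5|0|1
P(1,4) f=1→J1  5|1|1
+link5  6|1|1
PS(2,0) f=2→J2  6|1|2
P(5,1) f=1→J1  6|2|2
+link6  7|2|2
P(3,4) f=1→J1  7|3|2
C(0,6) f=2→J2  7|3|3
+link7  8|3|3
R(5,2) f=1→J1  8|4|3
R(7,6) f=1→J1  8|5|3
+link8  9|5|3
C(0,8) f=2→J2  9|5|4
R(8,6) f=1→J1  9|6|4
R(3,1) f=1→J1  9|7|4
M = 3(9−1)−2·7−4 = 24−14−4 = 6

M = 6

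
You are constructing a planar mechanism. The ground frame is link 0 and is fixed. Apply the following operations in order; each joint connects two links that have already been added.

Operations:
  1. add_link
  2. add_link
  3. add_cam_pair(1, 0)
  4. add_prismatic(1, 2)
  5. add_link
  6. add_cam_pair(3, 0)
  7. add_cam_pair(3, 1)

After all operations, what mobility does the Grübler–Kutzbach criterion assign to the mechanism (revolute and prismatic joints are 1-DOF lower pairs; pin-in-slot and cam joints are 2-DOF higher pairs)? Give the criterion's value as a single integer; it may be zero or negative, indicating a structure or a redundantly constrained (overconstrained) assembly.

M = 4

[1;0;0] (link 0 is ground)
L+ [2;0;0]
L+ [3;0;0]
C(1,0)∈J2 [3;0;1]
P(1,2)∈J1 [3;1;1]
L+ [4;1;1]
C(3,0)∈J2 [4;1;2]
C(3,1)∈J2 [4;1;3]
mobility = 9 − 2 − 3 = 4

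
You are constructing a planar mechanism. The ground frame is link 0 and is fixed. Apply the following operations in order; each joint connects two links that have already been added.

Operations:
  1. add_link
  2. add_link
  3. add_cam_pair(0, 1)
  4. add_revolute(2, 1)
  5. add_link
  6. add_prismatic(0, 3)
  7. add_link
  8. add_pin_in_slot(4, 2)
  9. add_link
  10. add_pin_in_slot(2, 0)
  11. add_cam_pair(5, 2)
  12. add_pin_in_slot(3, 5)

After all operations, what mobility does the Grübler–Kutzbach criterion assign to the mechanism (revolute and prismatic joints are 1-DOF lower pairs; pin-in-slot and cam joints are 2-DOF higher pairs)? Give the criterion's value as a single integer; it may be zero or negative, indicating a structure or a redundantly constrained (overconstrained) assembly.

(L,J1,J2)=(1,0,0); link0 fixed
link1: (2,0,0)
link2: (3,0,0)
C 0-1 [J2]: (3,0,1)
R 2-1 [J1]: (3,1,1)
link3: (4,1,1)
P 0-3 [J1]: (4,2,1)
link4: (5,2,1)
PS 4-2 [J2]: (5,2,2)
link5: (6,2,2)
PS 2-0 [J2]: (6,2,3)
C 5-2 [J2]: (6,2,4)
PS 3-5 [J2]: (6,2,5)
Grübler: 3·5 − 2·2 − 5 = 6

M = 6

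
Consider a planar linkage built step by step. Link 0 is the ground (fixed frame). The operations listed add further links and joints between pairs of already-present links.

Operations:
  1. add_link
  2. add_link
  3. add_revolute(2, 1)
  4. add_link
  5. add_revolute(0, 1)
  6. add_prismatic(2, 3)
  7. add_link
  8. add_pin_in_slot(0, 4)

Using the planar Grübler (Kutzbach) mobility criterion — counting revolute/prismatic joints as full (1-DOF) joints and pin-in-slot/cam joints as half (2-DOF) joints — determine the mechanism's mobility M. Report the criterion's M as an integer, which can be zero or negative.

M = 5

L=1 J1=0 J2=0
add link → L=2 J1=0 J2=0
add link → L=3 J1=0 J2=0
R@2,1 dof=1 J1 → L=3 J1=1 J2=0
add link → L=4 J1=1 J2=0
R@0,1 dof=1 J1 → L=4 J1=2 J2=0
P@2,3 dof=1 J1 → L=4 J1=3 J2=0
add link → L=5 J1=3 J2=0
PS@0,4 dof=2 J2 → L=5 J1=3 J2=1
M=3(L−1)−2J1−J2=3·4−2·3−1=5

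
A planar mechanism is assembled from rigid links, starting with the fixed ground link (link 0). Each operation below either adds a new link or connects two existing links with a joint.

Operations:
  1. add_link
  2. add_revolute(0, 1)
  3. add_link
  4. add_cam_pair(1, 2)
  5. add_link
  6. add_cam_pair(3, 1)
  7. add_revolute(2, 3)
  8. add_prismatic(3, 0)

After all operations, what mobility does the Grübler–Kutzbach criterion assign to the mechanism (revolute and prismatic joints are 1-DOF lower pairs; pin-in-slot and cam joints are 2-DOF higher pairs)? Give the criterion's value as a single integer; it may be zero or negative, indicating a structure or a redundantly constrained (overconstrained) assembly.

L=1 J1=0 J2=0
add link → L=2 J1=0 J2=0
R@0,1 dof=1 J1 → L=2 J1=1 J2=0
add link → L=3 J1=1 J2=0
C@1,2 dof=2 J2 → L=3 J1=1 J2=1
add link → L=4 J1=1 J2=1
C@3,1 dof=2 J2 → L=4 J1=1 J2=2
R@2,3 dof=1 J1 → L=4 J1=2 J2=2
P@3,0 dof=1 J1 → L=4 J1=3 J2=2
M=3(L−1)−2J1−J2=3·3−2·3−2=1

M = 1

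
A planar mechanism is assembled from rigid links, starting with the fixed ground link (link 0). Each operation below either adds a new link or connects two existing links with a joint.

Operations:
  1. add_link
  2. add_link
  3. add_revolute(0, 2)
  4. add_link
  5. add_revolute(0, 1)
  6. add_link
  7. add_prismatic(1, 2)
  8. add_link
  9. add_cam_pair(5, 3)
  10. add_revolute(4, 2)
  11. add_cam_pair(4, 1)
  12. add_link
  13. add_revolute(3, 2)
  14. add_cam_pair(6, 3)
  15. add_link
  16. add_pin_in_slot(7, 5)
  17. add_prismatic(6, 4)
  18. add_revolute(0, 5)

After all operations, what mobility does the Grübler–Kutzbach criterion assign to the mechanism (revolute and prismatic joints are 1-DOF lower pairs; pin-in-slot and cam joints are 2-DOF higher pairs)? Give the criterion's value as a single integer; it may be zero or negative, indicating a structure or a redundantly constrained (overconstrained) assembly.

M = 3

link 0 = ground. State L|J1|J2 = 1|0|0
+link1  2|0|0
+link2  3|0|0
R(0,2) f=1→J1  3|1|0
+link3  4|1|0
R(0,1) f=1→J1  4|2|0
+link4  5|2|0
P(1,2) f=1→J1  5|3|0
+link5  6|3|0
C(5,3) f=2→J2  6|3|1
R(4,2) f=1→J1  6|4|1
C(4,1) f=2→J2  6|4|2
+link6  7|4|2
R(3,2) f=1→J1  7|5|2
C(6,3) f=2→J2  7|5|3
+link7  8|5|3
PS(7,5) f=2→J2  8|5|4
P(6,4) f=1→J1  8|6|4
R(0,5) f=1→J1  8|7|4
M = 3(8−1)−2·7−4 = 21−14−4 = 3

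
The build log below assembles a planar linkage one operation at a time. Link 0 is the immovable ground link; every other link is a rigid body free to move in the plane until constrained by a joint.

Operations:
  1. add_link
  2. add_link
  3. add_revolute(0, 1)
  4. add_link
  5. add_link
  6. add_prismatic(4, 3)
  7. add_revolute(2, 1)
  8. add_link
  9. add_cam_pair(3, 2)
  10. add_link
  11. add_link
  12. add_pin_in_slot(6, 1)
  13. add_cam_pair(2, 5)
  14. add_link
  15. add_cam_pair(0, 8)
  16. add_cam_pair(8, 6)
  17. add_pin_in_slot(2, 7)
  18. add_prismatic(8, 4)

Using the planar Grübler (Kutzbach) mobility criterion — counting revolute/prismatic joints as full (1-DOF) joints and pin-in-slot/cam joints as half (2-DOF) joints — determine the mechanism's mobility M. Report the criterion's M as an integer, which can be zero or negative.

M = 10

(L,J1,J2)=(1,0,0); link0 fixed
link1: (2,0,0)
link2: (3,0,0)
R 0-1 [J1]: (3,1,0)
link3: (4,1,0)
link4: (5,1,0)
P 4-3 [J1]: (5,2,0)
R 2-1 [J1]: (5,3,0)
link5: (6,3,0)
C 3-2 [J2]: (6,3,1)
link6: (7,3,1)
link7: (8,3,1)
PS 6-1 [J2]: (8,3,2)
C 2-5 [J2]: (8,3,3)
link8: (9,3,3)
C 0-8 [J2]: (9,3,4)
C 8-6 [J2]: (9,3,5)
PS 2-7 [J2]: (9,3,6)
P 8-4 [J1]: (9,4,6)
Grübler: 3·8 − 2·4 − 6 = 10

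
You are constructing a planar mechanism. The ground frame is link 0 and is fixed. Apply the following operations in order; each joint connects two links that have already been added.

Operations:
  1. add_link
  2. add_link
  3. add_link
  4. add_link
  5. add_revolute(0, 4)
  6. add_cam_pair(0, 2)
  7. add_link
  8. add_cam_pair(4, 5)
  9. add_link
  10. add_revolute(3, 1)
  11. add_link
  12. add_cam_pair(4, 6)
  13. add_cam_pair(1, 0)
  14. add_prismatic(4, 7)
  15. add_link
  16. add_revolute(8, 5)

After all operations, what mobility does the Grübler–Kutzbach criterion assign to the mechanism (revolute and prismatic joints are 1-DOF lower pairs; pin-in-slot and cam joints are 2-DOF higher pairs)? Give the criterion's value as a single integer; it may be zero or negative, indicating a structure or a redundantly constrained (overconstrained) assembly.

M = 12

(L,J1,J2)=(1,0,0); link0 fixed
link1: (2,0,0)
link2: (3,0,0)
link3: (4,0,0)
link4: (5,0,0)
R 0-4 [J1]: (5,1,0)
C 0-2 [J2]: (5,1,1)
link5: (6,1,1)
C 4-5 [J2]: (6,1,2)
link6: (7,1,2)
R 3-1 [J1]: (7,2,2)
link7: (8,2,2)
C 4-6 [J2]: (8,2,3)
C 1-0 [J2]: (8,2,4)
P 4-7 [J1]: (8,3,4)
link8: (9,3,4)
R 8-5 [J1]: (9,4,4)
Grübler: 3·8 − 2·4 − 4 = 12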